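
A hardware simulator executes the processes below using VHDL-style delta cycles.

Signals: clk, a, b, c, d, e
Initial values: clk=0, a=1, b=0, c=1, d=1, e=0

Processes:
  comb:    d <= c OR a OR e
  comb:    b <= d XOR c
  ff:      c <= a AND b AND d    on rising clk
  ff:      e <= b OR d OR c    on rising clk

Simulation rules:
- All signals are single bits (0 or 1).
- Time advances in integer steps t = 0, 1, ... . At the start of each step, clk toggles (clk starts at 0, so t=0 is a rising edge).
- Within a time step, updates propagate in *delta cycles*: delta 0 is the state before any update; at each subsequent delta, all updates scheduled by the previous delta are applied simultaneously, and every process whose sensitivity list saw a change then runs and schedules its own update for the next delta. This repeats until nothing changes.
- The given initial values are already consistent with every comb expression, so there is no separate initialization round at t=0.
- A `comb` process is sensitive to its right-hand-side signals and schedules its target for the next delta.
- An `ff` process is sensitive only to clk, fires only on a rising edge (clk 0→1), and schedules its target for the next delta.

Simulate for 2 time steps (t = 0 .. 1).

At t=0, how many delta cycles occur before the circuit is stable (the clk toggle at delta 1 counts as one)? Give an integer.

[bits: c,a,d,clk,e,b]
t=0: Δ0=111000 Δ1=111100 Δ2=011110 Δ3=011111 | 3Δ
t=1: Δ0=011111 Δ1=011011 | 1Δ

3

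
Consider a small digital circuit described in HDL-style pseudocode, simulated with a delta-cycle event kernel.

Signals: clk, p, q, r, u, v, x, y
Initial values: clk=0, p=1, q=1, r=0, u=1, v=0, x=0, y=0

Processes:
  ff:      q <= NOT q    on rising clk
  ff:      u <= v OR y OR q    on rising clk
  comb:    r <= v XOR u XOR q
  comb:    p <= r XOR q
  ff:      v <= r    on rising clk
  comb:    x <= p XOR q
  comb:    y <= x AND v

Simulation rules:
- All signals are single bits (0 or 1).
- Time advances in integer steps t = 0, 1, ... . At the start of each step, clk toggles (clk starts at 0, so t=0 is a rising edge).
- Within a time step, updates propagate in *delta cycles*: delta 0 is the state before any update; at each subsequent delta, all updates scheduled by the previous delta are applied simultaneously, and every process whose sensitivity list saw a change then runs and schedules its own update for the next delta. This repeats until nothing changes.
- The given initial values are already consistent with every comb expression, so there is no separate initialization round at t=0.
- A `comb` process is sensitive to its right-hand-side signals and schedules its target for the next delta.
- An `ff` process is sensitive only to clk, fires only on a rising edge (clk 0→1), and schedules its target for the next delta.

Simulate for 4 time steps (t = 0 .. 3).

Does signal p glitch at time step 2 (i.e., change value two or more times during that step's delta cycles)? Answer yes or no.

t0.Δ0 y=0 r=0 p=1 x=0 clk=0 u=1 q=1 v=0
t0.Δ1 y=0 r=0 p=1 x=0 clk=1 u=1 q=1 v=0
t0.Δ2 y=0 r=0 p=1 x=0 clk=1 u=1 q=0 v=0
t0.Δ3 y=0 r=1 p=0 x=1 clk=1 u=1 q=0 v=0
t0.Δ4 y=0 r=1 p=1 x=0 clk=1 u=1 q=0 v=0
t0.Δ5 y=0 r=1 p=1 x=1 clk=1 u=1 q=0 v=0
t1.Δ0 y=0 r=1 p=1 x=1 clk=1 u=1 q=0 v=0
t1.Δ1 y=0 r=1 p=1 x=1 clk=0 u=1 q=0 v=0
t2.Δ0 y=0 r=1 p=1 x=1 clk=0 u=1 q=0 v=0
t2.Δ1 y=0 r=1 p=1 x=1 clk=1 u=1 q=0 v=0
t2.Δ2 y=0 r=1 p=1 x=1 clk=1 u=0 q=1 v=1
t2.Δ3 y=1 r=0 p=0 x=0 clk=1 u=0 q=1 v=1
t2.Δ4 y=0 r=0 p=1 x=1 clk=1 u=0 q=1 v=1
t2.Δ5 y=1 r=0 p=1 x=0 clk=1 u=0 q=1 v=1
t2.Δ6 y=0 r=0 p=1 x=0 clk=1 u=0 q=1 v=1
t3.Δ0 y=0 r=0 p=1 x=0 clk=1 u=0 q=1 v=1
t3.Δ1 y=0 r=0 p=1 x=0 clk=0 u=0 q=1 v=1

yes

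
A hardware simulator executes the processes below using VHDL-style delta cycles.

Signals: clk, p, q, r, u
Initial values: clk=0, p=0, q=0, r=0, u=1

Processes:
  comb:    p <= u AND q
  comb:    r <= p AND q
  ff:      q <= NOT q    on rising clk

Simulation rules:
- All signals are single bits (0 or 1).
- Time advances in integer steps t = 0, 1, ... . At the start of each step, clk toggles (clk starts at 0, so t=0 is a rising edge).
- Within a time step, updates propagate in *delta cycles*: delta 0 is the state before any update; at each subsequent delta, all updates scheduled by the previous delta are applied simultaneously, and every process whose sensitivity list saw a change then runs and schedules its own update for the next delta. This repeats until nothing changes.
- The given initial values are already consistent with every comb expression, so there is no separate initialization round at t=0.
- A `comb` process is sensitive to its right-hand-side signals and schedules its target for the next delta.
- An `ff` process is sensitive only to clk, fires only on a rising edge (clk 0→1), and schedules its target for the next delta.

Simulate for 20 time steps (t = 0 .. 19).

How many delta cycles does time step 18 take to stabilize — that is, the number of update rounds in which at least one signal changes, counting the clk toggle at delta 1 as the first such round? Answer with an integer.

3

[bits: u,q,clk,p,r]
t=0: Δ0=10000 Δ1=10100 Δ2=11100 Δ3=11110 Δ4=11111 | 4Δ
t=1: Δ0=11111 Δ1=11011 | 1Δ
t=2: Δ0=11011 Δ1=11111 Δ2=10111 Δ3=10100 | 3Δ
t=3: Δ0=10100 Δ1=10000 | 1Δ
t=4: Δ0=10000 Δ1=10100 Δ2=11100 Δ3=11110 Δ4=11111 | 4Δ
t=5: Δ0=11111 Δ1=11011 | 1Δ
t=6: Δ0=11011 Δ1=11111 Δ2=10111 Δ3=10100 | 3Δ
t=7: Δ0=10100 Δ1=10000 | 1Δ
t=8: Δ0=10000 Δ1=10100 Δ2=11100 Δ3=11110 Δ4=11111 | 4Δ
t=9: Δ0=11111 Δ1=11011 | 1Δ
t=10: Δ0=11011 Δ1=11111 Δ2=10111 Δ3=10100 | 3Δ
t=11: Δ0=10100 Δ1=10000 | 1Δ
t=12: Δ0=10000 Δ1=10100 Δ2=11100 Δ3=11110 Δ4=11111 | 4Δ
t=13: Δ0=11111 Δ1=11011 | 1Δ
t=14: Δ0=11011 Δ1=11111 Δ2=10111 Δ3=10100 | 3Δ
t=15: Δ0=10100 Δ1=10000 | 1Δ
t=16: Δ0=10000 Δ1=10100 Δ2=11100 Δ3=11110 Δ4=11111 | 4Δ
t=17: Δ0=11111 Δ1=11011 | 1Δ
t=18: Δ0=11011 Δ1=11111 Δ2=10111 Δ3=10100 | 3Δ
t=19: Δ0=10100 Δ1=10000 | 1Δ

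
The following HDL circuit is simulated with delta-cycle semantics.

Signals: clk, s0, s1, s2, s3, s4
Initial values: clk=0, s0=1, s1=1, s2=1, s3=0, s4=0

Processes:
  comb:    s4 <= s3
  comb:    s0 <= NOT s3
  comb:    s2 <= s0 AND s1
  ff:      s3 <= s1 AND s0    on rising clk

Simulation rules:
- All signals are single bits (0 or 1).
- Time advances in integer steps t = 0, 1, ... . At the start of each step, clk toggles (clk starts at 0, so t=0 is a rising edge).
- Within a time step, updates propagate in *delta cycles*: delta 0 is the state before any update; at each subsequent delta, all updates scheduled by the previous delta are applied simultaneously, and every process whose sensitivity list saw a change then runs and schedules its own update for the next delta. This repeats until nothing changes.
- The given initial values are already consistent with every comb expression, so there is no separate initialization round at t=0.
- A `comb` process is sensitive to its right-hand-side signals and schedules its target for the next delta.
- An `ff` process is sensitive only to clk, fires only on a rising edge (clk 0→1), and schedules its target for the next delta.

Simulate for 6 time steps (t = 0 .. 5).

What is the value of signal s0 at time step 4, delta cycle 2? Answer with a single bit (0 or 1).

1

t0.Δ0 s4=0 s2=1 s1=1 s0=1 clk=0 s3=0
t0.Δ1 s4=0 s2=1 s1=1 s0=1 clk=1 s3=0
t0.Δ2 s4=0 s2=1 s1=1 s0=1 clk=1 s3=1
t0.Δ3 s4=1 s2=1 s1=1 s0=0 clk=1 s3=1
t0.Δ4 s4=1 s2=0 s1=1 s0=0 clk=1 s3=1
t1.Δ0 s4=1 s2=0 s1=1 s0=0 clk=1 s3=1
t1.Δ1 s4=1 s2=0 s1=1 s0=0 clk=0 s3=1
t2.Δ0 s4=1 s2=0 s1=1 s0=0 clk=0 s3=1
t2.Δ1 s4=1 s2=0 s1=1 s0=0 clk=1 s3=1
t2.Δ2 s4=1 s2=0 s1=1 s0=0 clk=1 s3=0
t2.Δ3 s4=0 s2=0 s1=1 s0=1 clk=1 s3=0
t2.Δ4 s4=0 s2=1 s1=1 s0=1 clk=1 s3=0
t3.Δ0 s4=0 s2=1 s1=1 s0=1 clk=1 s3=0
t3.Δ1 s4=0 s2=1 s1=1 s0=1 clk=0 s3=0
t4.Δ0 s4=0 s2=1 s1=1 s0=1 clk=0 s3=0
t4.Δ1 s4=0 s2=1 s1=1 s0=1 clk=1 s3=0
t4.Δ2 s4=0 s2=1 s1=1 s0=1 clk=1 s3=1
t4.Δ3 s4=1 s2=1 s1=1 s0=0 clk=1 s3=1
t4.Δ4 s4=1 s2=0 s1=1 s0=0 clk=1 s3=1
t5.Δ0 s4=1 s2=0 s1=1 s0=0 clk=1 s3=1
t5.Δ1 s4=1 s2=0 s1=1 s0=0 clk=0 s3=1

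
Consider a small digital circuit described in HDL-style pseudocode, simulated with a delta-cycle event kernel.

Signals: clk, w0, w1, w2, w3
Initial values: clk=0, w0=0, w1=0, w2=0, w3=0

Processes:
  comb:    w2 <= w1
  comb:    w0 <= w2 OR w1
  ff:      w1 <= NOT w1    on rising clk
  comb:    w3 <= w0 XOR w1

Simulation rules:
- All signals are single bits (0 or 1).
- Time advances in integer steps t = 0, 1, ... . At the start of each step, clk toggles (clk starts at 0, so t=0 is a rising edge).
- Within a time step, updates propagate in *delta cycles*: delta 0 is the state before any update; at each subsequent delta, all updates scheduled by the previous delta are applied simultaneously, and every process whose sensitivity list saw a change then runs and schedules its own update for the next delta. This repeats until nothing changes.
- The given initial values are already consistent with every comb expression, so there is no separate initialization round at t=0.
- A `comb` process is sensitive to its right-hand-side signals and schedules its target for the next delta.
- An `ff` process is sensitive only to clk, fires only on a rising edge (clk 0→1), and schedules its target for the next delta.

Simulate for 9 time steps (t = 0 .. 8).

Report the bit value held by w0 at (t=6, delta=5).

0

t=0 Δ0: w2=0 w1=0 w0=0 clk=0 w3=0
  Δ1: clk:0→1
  Δ2: w1:0→1
  Δ3: w2:0→1, w0:0→1, w3:0→1
  Δ4: w3:1→0
  (4Δ to stable)
t=1 Δ0: w2=1 w1=1 w0=1 clk=1 w3=0
  Δ1: clk:1→0
  (1Δ to stable)
t=2 Δ0: w2=1 w1=1 w0=1 clk=0 w3=0
  Δ1: clk:0→1
  Δ2: w1:1→0
  Δ3: w2:1→0, w3:0→1
  Δ4: w0:1→0
  Δ5: w3:1→0
  (5Δ to stable)
t=3 Δ0: w2=0 w1=0 w0=0 clk=1 w3=0
  Δ1: clk:1→0
  (1Δ to stable)
t=4 Δ0: w2=0 w1=0 w0=0 clk=0 w3=0
  Δ1: clk:0→1
  Δ2: w1:0→1
  Δ3: w2:0→1, w0:0→1, w3:0→1
  Δ4: w3:1→0
  (4Δ to stable)
t=5 Δ0: w2=1 w1=1 w0=1 clk=1 w3=0
  Δ1: clk:1→0
  (1Δ to stable)
t=6 Δ0: w2=1 w1=1 w0=1 clk=0 w3=0
  Δ1: clk:0→1
  Δ2: w1:1→0
  Δ3: w2:1→0, w3:0→1
  Δ4: w0:1→0
  Δ5: w3:1→0
  (5Δ to stable)
t=7 Δ0: w2=0 w1=0 w0=0 clk=1 w3=0
  Δ1: clk:1→0
  (1Δ to stable)
t=8 Δ0: w2=0 w1=0 w0=0 clk=0 w3=0
  Δ1: clk:0→1
  Δ2: w1:0→1
  Δ3: w2:0→1, w0:0→1, w3:0→1
  Δ4: w3:1→0
  (4Δ to stable)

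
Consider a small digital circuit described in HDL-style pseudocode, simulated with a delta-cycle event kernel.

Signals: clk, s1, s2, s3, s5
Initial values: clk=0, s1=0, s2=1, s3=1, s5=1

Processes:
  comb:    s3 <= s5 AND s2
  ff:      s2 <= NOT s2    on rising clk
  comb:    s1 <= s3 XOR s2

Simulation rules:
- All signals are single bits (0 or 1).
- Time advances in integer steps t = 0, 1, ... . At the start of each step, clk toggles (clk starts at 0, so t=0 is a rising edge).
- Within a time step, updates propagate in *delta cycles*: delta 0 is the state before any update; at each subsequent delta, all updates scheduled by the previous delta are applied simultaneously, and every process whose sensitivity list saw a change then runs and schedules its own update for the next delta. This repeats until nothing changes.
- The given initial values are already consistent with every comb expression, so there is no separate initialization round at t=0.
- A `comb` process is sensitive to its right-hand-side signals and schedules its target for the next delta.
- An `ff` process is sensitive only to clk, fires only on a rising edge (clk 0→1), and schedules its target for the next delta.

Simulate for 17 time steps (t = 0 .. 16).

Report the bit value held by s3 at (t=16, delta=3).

t=0 Δ0: clk=0 s5=1 s2=1 s1=0 s3=1
  Δ1: clk:0→1
  Δ2: s2:1→0
  Δ3: s1:0→1, s3:1→0
  Δ4: s1:1→0
  (4Δ to stable)
t=1 Δ0: clk=1 s5=1 s2=0 s1=0 s3=0
  Δ1: clk:1→0
  (1Δ to stable)
t=2 Δ0: clk=0 s5=1 s2=0 s1=0 s3=0
  Δ1: clk:0→1
  Δ2: s2:0→1
  Δ3: s1:0→1, s3:0→1
  Δ4: s1:1→0
  (4Δ to stable)
t=3 Δ0: clk=1 s5=1 s2=1 s1=0 s3=1
  Δ1: clk:1→0
  (1Δ to stable)
t=4 Δ0: clk=0 s5=1 s2=1 s1=0 s3=1
  Δ1: clk:0→1
  Δ2: s2:1→0
  Δ3: s1:0→1, s3:1→0
  Δ4: s1:1→0
  (4Δ to stable)
t=5 Δ0: clk=1 s5=1 s2=0 s1=0 s3=0
  Δ1: clk:1→0
  (1Δ to stable)
t=6 Δ0: clk=0 s5=1 s2=0 s1=0 s3=0
  Δ1: clk:0→1
  Δ2: s2:0→1
  Δ3: s1:0→1, s3:0→1
  Δ4: s1:1→0
  (4Δ to stable)
t=7 Δ0: clk=1 s5=1 s2=1 s1=0 s3=1
  Δ1: clk:1→0
  (1Δ to stable)
t=8 Δ0: clk=0 s5=1 s2=1 s1=0 s3=1
  Δ1: clk:0→1
  Δ2: s2:1→0
  Δ3: s1:0→1, s3:1→0
  Δ4: s1:1→0
  (4Δ to stable)
t=9 Δ0: clk=1 s5=1 s2=0 s1=0 s3=0
  Δ1: clk:1→0
  (1Δ to stable)
t=10 Δ0: clk=0 s5=1 s2=0 s1=0 s3=0
  Δ1: clk:0→1
  Δ2: s2:0→1
  Δ3: s1:0→1, s3:0→1
  Δ4: s1:1→0
  (4Δ to stable)
t=11 Δ0: clk=1 s5=1 s2=1 s1=0 s3=1
  Δ1: clk:1→0
  (1Δ to stable)
t=12 Δ0: clk=0 s5=1 s2=1 s1=0 s3=1
  Δ1: clk:0→1
  Δ2: s2:1→0
  Δ3: s1:0→1, s3:1→0
  Δ4: s1:1→0
  (4Δ to stable)
t=13 Δ0: clk=1 s5=1 s2=0 s1=0 s3=0
  Δ1: clk:1→0
  (1Δ to stable)
t=14 Δ0: clk=0 s5=1 s2=0 s1=0 s3=0
  Δ1: clk:0→1
  Δ2: s2:0→1
  Δ3: s1:0→1, s3:0→1
  Δ4: s1:1→0
  (4Δ to stable)
t=15 Δ0: clk=1 s5=1 s2=1 s1=0 s3=1
  Δ1: clk:1→0
  (1Δ to stable)
t=16 Δ0: clk=0 s5=1 s2=1 s1=0 s3=1
  Δ1: clk:0→1
  Δ2: s2:1→0
  Δ3: s1:0→1, s3:1→0
  Δ4: s1:1→0
  (4Δ to stable)

0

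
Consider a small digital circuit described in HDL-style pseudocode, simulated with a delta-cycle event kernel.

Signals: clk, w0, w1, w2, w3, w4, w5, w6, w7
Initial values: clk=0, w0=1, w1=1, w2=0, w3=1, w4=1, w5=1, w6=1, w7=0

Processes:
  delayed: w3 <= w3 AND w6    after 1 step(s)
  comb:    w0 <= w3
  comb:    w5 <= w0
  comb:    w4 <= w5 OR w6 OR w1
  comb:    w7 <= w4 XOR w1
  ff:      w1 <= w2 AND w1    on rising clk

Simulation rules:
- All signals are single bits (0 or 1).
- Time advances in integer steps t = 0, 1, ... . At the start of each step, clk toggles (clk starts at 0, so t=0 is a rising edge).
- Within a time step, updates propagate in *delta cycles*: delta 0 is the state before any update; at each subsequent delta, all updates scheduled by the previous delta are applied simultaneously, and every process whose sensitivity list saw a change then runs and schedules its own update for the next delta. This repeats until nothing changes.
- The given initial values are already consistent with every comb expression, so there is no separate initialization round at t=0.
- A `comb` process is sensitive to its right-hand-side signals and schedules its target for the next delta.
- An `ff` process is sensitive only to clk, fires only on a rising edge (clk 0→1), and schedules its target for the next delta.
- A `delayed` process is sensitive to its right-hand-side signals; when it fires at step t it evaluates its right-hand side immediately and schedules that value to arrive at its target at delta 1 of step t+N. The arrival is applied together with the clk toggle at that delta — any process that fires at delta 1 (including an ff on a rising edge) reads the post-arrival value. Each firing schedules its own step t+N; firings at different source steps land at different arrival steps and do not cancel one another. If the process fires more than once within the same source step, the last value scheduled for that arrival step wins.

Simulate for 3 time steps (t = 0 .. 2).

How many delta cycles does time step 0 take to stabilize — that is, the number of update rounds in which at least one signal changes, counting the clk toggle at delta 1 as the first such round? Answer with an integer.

[bits: w3,w1,w0,w6,w7,w5,clk,w2,w4]
t=0: Δ0=111101001 Δ1=111101101 Δ2=101101101 Δ3=101111101 | 3Δ
t=1: Δ0=101111101 Δ1=101111001 | 1Δ
t=2: Δ0=101111001 Δ1=101111101 | 1Δ

3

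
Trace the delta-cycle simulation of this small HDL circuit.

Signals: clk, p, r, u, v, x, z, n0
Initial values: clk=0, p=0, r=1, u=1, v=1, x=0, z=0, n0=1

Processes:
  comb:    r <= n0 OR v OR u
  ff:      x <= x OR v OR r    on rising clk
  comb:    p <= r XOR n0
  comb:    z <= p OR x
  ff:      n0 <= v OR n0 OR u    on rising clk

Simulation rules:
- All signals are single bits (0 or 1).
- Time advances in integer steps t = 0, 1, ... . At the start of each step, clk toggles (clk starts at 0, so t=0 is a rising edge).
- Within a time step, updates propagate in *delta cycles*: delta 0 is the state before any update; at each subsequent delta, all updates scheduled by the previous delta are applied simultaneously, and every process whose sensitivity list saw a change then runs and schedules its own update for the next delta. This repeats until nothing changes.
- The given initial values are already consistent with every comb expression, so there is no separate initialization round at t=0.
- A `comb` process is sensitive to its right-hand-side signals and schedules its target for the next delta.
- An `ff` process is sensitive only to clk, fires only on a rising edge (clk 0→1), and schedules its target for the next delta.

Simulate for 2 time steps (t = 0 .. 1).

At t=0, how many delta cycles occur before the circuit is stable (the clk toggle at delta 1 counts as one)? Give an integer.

t0.Δ0 r=1 z=0 p=0 x=0 clk=0 v=1 u=1 n0=1
t0.Δ1 r=1 z=0 p=0 x=0 clk=1 v=1 u=1 n0=1
t0.Δ2 r=1 z=0 p=0 x=1 clk=1 v=1 u=1 n0=1
t0.Δ3 r=1 z=1 p=0 x=1 clk=1 v=1 u=1 n0=1
t1.Δ0 r=1 z=1 p=0 x=1 clk=1 v=1 u=1 n0=1
t1.Δ1 r=1 z=1 p=0 x=1 clk=0 v=1 u=1 n0=1

3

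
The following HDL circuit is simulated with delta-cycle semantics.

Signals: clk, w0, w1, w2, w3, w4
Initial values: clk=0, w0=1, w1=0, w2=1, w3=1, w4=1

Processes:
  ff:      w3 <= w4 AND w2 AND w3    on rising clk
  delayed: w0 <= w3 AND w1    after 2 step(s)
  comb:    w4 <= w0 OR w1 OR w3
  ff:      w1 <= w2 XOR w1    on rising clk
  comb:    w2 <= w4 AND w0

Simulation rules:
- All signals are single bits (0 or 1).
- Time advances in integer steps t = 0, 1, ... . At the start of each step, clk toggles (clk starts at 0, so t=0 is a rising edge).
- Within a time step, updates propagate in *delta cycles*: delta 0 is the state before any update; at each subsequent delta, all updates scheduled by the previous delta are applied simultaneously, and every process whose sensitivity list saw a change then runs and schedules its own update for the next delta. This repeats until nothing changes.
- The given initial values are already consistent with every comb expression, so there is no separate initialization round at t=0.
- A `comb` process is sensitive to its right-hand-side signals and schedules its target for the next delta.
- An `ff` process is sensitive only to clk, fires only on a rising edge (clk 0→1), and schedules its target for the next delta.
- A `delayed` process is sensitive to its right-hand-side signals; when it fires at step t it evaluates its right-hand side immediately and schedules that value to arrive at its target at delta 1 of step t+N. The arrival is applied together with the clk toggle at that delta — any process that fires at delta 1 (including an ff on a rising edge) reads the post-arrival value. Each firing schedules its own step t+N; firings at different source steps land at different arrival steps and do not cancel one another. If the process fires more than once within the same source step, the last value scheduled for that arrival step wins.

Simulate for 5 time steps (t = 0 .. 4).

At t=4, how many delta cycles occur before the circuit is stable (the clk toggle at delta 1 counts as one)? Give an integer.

[bits: w3,w2,w1,w4,clk,w0]
t=0: Δ0=110101 Δ1=110111 Δ2=111111 | 2Δ
t=1: Δ0=111111 Δ1=111101 | 1Δ
t=2: Δ0=111101 Δ1=111111 Δ2=110111 | 2Δ
t=3: Δ0=110111 Δ1=110101 | 1Δ
t=4: Δ0=110101 Δ1=110110 Δ2=101110 | 2Δ

2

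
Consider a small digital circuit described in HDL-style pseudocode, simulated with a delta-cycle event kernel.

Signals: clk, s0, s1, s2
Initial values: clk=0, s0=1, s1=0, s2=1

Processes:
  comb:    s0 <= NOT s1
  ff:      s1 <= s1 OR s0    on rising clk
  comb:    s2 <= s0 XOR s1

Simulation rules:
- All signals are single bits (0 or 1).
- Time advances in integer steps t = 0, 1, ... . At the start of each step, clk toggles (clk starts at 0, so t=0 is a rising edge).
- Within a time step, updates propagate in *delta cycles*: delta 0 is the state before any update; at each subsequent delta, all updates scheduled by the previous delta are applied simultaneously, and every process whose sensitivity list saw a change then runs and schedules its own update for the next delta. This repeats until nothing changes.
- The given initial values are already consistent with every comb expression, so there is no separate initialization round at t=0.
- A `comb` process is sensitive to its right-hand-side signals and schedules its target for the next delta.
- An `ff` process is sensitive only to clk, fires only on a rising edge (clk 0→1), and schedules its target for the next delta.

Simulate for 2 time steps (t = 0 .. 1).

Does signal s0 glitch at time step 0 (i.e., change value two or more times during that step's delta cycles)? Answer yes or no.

no

t=0 Δ0: s0=1 s1=0 clk=0 s2=1
  Δ1: clk:0→1
  Δ2: s1:0→1
  Δ3: s0:1→0, s2:1→0
  Δ4: s2:0→1
  (4Δ to stable)
t=1 Δ0: s0=0 s1=1 clk=1 s2=1
  Δ1: clk:1→0
  (1Δ to stable)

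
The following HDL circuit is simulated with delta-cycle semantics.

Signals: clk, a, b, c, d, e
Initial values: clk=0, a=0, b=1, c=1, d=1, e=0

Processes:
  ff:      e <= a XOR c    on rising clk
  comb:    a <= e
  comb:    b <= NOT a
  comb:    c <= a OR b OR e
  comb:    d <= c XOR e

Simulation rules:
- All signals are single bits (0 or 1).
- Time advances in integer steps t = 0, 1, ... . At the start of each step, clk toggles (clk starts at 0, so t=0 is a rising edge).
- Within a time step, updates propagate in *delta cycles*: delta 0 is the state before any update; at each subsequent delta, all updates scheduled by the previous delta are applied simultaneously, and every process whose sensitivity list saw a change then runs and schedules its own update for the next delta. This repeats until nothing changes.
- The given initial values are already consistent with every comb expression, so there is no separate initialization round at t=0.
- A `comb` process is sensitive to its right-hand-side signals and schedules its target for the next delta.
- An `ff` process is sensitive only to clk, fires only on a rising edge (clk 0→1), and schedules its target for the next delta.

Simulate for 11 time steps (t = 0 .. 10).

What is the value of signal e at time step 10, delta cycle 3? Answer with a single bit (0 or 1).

0

[bits: e,d,a,c,b,clk]
t=0: Δ0=010110 Δ1=010111 Δ2=110111 Δ3=101111 Δ4=101101 | 4Δ
t=1: Δ0=101101 Δ1=101100 | 1Δ
t=2: Δ0=101100 Δ1=101101 Δ2=001101 Δ3=010101 Δ4=010011 Δ5=000111 Δ6=010111 | 6Δ
t=3: Δ0=010111 Δ1=010110 | 1Δ
t=4: Δ0=010110 Δ1=010111 Δ2=110111 Δ3=101111 Δ4=101101 | 4Δ
t=5: Δ0=101101 Δ1=101100 | 1Δ
t=6: Δ0=101100 Δ1=101101 Δ2=001101 Δ3=010101 Δ4=010011 Δ5=000111 Δ6=010111 | 6Δ
t=7: Δ0=010111 Δ1=010110 | 1Δ
t=8: Δ0=010110 Δ1=010111 Δ2=110111 Δ3=101111 Δ4=101101 | 4Δ
t=9: Δ0=101101 Δ1=101100 | 1Δ
t=10: Δ0=101100 Δ1=101101 Δ2=001101 Δ3=010101 Δ4=010011 Δ5=000111 Δ6=010111 | 6Δ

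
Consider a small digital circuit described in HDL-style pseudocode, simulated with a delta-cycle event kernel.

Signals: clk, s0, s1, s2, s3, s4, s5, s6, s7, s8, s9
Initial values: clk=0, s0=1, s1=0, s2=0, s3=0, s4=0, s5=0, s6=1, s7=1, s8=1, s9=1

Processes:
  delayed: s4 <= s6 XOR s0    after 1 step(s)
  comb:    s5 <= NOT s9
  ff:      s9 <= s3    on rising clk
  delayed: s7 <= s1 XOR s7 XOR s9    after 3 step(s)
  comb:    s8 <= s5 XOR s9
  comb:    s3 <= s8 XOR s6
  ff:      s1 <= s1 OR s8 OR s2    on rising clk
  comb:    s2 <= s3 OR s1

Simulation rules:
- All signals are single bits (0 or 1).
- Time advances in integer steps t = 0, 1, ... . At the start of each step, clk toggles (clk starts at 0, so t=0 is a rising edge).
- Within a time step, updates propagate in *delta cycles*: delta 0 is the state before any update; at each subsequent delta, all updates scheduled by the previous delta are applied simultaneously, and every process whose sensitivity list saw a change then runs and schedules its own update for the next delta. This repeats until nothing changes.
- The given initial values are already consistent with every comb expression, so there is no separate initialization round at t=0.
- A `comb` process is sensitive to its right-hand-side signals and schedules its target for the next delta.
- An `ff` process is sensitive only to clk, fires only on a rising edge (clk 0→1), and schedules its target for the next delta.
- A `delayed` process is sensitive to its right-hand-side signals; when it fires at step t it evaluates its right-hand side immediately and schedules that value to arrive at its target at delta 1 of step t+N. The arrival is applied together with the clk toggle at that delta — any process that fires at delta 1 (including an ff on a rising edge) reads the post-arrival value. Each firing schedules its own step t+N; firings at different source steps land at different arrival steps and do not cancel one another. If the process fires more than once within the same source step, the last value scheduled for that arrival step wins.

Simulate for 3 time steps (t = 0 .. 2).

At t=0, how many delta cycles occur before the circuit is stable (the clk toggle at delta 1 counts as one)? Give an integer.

t=0 Δ0: clk=0 s4=0 s6=1 s8=1 s0=1 s9=1 s5=0 s7=1 s2=0 s1=0 s3=0
  Δ1: clk:0→1
  Δ2: s9:1→0, s1:0→1
  Δ3: s8:1→0, s5:0→1, s2:0→1
  Δ4: s8:0→1, s3:0→1
  Δ5: s3:1→0
  (5Δ to stable)
t=1 Δ0: clk=1 s4=0 s6=1 s8=1 s0=1 s9=0 s5=1 s7=1 s2=1 s1=1 s3=0
  Δ1: clk:1→0
  (1Δ to stable)
t=2 Δ0: clk=0 s4=0 s6=1 s8=1 s0=1 s9=0 s5=1 s7=1 s2=1 s1=1 s3=0
  Δ1: clk:0→1
  (1Δ to stable)

5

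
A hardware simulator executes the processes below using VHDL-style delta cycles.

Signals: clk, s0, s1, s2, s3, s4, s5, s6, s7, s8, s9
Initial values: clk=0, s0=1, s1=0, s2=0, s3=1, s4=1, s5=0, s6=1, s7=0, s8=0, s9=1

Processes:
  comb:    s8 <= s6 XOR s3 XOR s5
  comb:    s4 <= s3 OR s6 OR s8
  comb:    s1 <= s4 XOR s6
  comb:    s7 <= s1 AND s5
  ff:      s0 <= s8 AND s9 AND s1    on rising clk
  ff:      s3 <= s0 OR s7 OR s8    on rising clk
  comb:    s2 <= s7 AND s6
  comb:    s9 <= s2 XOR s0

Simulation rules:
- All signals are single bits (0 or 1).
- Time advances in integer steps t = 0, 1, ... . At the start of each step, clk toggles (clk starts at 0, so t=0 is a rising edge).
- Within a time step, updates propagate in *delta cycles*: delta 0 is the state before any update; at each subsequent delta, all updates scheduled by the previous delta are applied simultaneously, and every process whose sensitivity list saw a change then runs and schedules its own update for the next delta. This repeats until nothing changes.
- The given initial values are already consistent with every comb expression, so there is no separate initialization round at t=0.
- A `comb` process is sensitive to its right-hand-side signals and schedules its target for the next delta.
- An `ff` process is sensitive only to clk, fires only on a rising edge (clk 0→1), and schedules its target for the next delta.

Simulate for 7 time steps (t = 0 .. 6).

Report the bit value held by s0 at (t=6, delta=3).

0

[bits: s9,s7,s4,s3,s5,s6,s8,s1,s2,s0,clk]
t=0: Δ0=10110100010 Δ1=10110100011 Δ2=10110100001 Δ3=00110100001 | 3Δ
t=1: Δ0=00110100001 Δ1=00110100000 | 1Δ
t=2: Δ0=00110100000 Δ1=00110100001 Δ2=00100100001 Δ3=00100110001 | 3Δ
t=3: Δ0=00100110001 Δ1=00100110000 | 1Δ
t=4: Δ0=00100110000 Δ1=00100110001 Δ2=00110110001 Δ3=00110100001 | 3Δ
t=5: Δ0=00110100001 Δ1=00110100000 | 1Δ
t=6: Δ0=00110100000 Δ1=00110100001 Δ2=00100100001 Δ3=00100110001 | 3Δ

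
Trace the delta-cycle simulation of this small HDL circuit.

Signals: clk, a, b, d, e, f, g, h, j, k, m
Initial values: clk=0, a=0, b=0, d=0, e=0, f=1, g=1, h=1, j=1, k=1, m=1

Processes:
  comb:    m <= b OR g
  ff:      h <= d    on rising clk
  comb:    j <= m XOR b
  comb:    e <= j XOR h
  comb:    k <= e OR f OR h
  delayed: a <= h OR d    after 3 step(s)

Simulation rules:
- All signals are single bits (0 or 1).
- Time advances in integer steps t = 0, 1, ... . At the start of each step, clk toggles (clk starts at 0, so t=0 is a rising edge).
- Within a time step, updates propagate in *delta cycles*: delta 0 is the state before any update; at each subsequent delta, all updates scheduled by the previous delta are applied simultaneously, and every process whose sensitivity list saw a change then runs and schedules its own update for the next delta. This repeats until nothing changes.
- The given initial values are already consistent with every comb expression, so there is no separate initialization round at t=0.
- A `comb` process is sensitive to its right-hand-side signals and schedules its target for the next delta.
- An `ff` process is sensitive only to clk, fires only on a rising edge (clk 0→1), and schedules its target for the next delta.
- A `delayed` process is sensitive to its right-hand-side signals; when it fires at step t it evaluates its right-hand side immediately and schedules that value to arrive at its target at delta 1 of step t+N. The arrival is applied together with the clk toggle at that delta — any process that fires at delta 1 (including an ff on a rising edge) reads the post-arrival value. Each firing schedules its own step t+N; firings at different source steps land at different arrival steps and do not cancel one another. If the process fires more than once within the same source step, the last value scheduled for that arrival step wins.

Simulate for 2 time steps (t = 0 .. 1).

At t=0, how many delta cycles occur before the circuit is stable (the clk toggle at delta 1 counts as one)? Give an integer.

[bits: m,b,h,clk,f,a,d,k,g,j,e]
t=0: Δ0=10101001110 Δ1=10111001110 Δ2=10011001110 Δ3=10011001111 | 3Δ
t=1: Δ0=10011001111 Δ1=10001001111 | 1Δ

3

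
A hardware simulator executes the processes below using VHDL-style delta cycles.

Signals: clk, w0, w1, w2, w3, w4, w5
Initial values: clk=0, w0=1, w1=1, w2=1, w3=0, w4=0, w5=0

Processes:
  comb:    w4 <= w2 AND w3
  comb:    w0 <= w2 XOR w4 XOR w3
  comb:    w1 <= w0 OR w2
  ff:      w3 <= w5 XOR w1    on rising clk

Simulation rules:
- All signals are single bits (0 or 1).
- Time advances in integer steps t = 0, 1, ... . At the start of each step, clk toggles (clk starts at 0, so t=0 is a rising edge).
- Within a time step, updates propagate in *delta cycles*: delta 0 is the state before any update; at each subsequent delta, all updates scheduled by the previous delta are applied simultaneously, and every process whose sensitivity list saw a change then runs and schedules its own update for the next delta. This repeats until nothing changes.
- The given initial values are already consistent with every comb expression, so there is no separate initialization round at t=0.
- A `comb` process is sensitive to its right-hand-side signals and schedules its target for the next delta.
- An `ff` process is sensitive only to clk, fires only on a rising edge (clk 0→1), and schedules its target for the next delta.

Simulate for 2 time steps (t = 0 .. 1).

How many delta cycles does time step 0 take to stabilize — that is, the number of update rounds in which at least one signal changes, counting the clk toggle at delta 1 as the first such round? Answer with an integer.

t0.Δ0 w4=0 w2=1 w5=0 w1=1 w0=1 clk=0 w3=0
t0.Δ1 w4=0 w2=1 w5=0 w1=1 w0=1 clk=1 w3=0
t0.Δ2 w4=0 w2=1 w5=0 w1=1 w0=1 clk=1 w3=1
t0.Δ3 w4=1 w2=1 w5=0 w1=1 w0=0 clk=1 w3=1
t0.Δ4 w4=1 w2=1 w5=0 w1=1 w0=1 clk=1 w3=1
t1.Δ0 w4=1 w2=1 w5=0 w1=1 w0=1 clk=1 w3=1
t1.Δ1 w4=1 w2=1 w5=0 w1=1 w0=1 clk=0 w3=1

4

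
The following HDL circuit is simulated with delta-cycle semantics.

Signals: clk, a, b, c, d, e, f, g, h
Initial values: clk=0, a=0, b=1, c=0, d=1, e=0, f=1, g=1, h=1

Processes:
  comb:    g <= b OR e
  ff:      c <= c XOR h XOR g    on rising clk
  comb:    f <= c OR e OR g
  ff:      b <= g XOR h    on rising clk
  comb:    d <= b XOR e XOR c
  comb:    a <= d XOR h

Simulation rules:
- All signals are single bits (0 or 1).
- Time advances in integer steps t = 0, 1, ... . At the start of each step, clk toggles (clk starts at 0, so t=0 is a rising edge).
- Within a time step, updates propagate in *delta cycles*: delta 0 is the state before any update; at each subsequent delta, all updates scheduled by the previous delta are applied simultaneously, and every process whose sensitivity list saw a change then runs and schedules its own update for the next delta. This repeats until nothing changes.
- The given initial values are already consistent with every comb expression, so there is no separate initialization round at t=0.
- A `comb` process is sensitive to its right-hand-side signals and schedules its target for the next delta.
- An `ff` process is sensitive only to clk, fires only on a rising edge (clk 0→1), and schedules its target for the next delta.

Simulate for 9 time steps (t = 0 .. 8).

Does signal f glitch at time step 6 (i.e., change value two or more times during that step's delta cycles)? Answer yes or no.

yes

t=0 Δ0: e=0 b=1 d=1 g=1 f=1 clk=0 c=0 a=0 h=1
  Δ1: clk:0→1
  Δ2: b:1→0
  Δ3: d:1→0, g:1→0
  Δ4: f:1→0, a:0→1
  (4Δ to stable)
t=1 Δ0: e=0 b=0 d=0 g=0 f=0 clk=1 c=0 a=1 h=1
  Δ1: clk:1→0
  (1Δ to stable)
t=2 Δ0: e=0 b=0 d=0 g=0 f=0 clk=0 c=0 a=1 h=1
  Δ1: clk:0→1
  Δ2: b:0→1, c:0→1
  Δ3: g:0→1, f:0→1
  (3Δ to stable)
t=3 Δ0: e=0 b=1 d=0 g=1 f=1 clk=1 c=1 a=1 h=1
  Δ1: clk:1→0
  (1Δ to stable)
t=4 Δ0: e=0 b=1 d=0 g=1 f=1 clk=0 c=1 a=1 h=1
  Δ1: clk:0→1
  Δ2: b:1→0
  Δ3: d:0→1, g:1→0
  Δ4: a:1→0
  (4Δ to stable)
t=5 Δ0: e=0 b=0 d=1 g=0 f=1 clk=1 c=1 a=0 h=1
  Δ1: clk:1→0
  (1Δ to stable)
t=6 Δ0: e=0 b=0 d=1 g=0 f=1 clk=0 c=1 a=0 h=1
  Δ1: clk:0→1
  Δ2: b:0→1, c:1→0
  Δ3: g:0→1, f:1→0
  Δ4: f:0→1
  (4Δ to stable)
t=7 Δ0: e=0 b=1 d=1 g=1 f=1 clk=1 c=0 a=0 h=1
  Δ1: clk:1→0
  (1Δ to stable)
t=8 Δ0: e=0 b=1 d=1 g=1 f=1 clk=0 c=0 a=0 h=1
  Δ1: clk:0→1
  Δ2: b:1→0
  Δ3: d:1→0, g:1→0
  Δ4: f:1→0, a:0→1
  (4Δ to stable)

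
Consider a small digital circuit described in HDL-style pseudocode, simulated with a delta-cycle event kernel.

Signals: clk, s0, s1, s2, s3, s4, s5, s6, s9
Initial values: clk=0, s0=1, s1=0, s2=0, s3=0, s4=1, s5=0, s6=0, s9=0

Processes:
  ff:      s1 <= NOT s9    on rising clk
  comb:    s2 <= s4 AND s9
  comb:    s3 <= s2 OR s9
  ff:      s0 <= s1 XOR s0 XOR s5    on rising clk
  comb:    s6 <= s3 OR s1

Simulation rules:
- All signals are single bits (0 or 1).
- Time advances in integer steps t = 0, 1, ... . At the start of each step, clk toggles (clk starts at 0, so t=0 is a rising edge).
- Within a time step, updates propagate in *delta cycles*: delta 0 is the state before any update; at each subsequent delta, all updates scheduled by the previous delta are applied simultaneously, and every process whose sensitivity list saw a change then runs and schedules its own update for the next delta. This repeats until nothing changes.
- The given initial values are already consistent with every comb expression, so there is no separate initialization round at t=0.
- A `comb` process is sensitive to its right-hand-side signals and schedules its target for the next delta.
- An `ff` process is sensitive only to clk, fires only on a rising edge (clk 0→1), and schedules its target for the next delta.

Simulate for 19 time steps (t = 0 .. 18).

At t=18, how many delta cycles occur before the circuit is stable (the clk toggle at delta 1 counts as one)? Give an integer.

[bits: s9,s6,s2,s1,s5,s3,s4,clk,s0]
t=0: Δ0=000000101 Δ1=000000111 Δ2=000100111 Δ3=010100111 | 3Δ
t=1: Δ0=010100111 Δ1=010100101 | 1Δ
t=2: Δ0=010100101 Δ1=010100111 Δ2=010100110 | 2Δ
t=3: Δ0=010100110 Δ1=010100100 | 1Δ
t=4: Δ0=010100100 Δ1=010100110 Δ2=010100111 | 2Δ
t=5: Δ0=010100111 Δ1=010100101 | 1Δ
t=6: Δ0=010100101 Δ1=010100111 Δ2=010100110 | 2Δ
t=7: Δ0=010100110 Δ1=010100100 | 1Δ
t=8: Δ0=010100100 Δ1=010100110 Δ2=010100111 | 2Δ
t=9: Δ0=010100111 Δ1=010100101 | 1Δ
t=10: Δ0=010100101 Δ1=010100111 Δ2=010100110 | 2Δ
t=11: Δ0=010100110 Δ1=010100100 | 1Δ
t=12: Δ0=010100100 Δ1=010100110 Δ2=010100111 | 2Δ
t=13: Δ0=010100111 Δ1=010100101 | 1Δ
t=14: Δ0=010100101 Δ1=010100111 Δ2=010100110 | 2Δ
t=15: Δ0=010100110 Δ1=010100100 | 1Δ
t=16: Δ0=010100100 Δ1=010100110 Δ2=010100111 | 2Δ
t=17: Δ0=010100111 Δ1=010100101 | 1Δ
t=18: Δ0=010100101 Δ1=010100111 Δ2=010100110 | 2Δ

2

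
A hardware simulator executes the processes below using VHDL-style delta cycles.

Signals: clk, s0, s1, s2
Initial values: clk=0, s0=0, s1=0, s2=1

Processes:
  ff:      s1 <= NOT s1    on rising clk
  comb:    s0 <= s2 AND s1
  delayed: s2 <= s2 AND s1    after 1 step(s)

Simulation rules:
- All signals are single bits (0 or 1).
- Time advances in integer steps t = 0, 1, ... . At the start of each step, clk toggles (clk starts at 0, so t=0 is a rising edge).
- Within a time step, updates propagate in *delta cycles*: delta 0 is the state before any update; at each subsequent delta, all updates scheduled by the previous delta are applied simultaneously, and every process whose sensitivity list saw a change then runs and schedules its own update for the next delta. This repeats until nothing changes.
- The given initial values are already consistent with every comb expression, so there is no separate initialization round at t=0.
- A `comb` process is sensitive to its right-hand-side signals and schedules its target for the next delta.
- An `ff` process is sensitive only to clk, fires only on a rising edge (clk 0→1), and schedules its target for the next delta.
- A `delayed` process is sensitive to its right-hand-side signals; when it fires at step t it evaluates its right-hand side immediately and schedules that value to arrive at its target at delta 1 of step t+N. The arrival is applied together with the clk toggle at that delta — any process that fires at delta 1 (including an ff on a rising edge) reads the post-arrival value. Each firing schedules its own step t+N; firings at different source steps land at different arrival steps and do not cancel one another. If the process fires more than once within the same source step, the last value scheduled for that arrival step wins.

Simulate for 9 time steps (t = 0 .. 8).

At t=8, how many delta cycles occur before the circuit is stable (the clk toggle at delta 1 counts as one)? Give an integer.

2

t=0 Δ0: clk=0 s2=1 s0=0 s1=0
  Δ1: clk:0→1
  Δ2: s1:0→1
  Δ3: s0:0→1
  (3Δ to stable)
t=1 Δ0: clk=1 s2=1 s0=1 s1=1
  Δ1: clk:1→0
  (1Δ to stable)
t=2 Δ0: clk=0 s2=1 s0=1 s1=1
  Δ1: clk:0→1
  Δ2: s1:1→0
  Δ3: s0:1→0
  (3Δ to stable)
t=3 Δ0: clk=1 s2=1 s0=0 s1=0
  Δ1: clk:1→0, s2:1→0
  (1Δ to stable)
t=4 Δ0: clk=0 s2=0 s0=0 s1=0
  Δ1: clk:0→1
  Δ2: s1:0→1
  (2Δ to stable)
t=5 Δ0: clk=1 s2=0 s0=0 s1=1
  Δ1: clk:1→0
  (1Δ to stable)
t=6 Δ0: clk=0 s2=0 s0=0 s1=1
  Δ1: clk:0→1
  Δ2: s1:1→0
  (2Δ to stable)
t=7 Δ0: clk=1 s2=0 s0=0 s1=0
  Δ1: clk:1→0
  (1Δ to stable)
t=8 Δ0: clk=0 s2=0 s0=0 s1=0
  Δ1: clk:0→1
  Δ2: s1:0→1
  (2Δ to stable)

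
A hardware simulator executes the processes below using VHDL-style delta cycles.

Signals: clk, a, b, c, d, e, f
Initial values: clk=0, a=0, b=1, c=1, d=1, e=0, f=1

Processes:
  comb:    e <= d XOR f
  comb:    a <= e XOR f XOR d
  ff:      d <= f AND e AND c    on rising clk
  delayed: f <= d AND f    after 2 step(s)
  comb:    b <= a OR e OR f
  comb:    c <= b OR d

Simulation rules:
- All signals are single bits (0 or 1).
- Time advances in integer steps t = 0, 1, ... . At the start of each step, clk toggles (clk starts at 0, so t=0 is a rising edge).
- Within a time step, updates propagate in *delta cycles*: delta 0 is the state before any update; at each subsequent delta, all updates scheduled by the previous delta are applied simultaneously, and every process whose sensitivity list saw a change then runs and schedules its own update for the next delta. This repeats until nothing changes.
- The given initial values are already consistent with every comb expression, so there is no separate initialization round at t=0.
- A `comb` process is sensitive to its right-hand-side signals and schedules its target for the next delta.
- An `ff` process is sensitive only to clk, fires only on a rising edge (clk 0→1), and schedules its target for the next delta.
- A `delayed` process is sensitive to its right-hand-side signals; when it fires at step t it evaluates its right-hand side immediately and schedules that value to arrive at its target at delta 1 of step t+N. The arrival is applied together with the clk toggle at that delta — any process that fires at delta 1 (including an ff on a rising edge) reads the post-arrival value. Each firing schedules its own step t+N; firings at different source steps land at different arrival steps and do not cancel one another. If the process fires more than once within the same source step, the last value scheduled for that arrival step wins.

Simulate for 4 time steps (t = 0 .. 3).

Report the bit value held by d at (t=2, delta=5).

t0.Δ0 d=1 a=0 c=1 b=1 clk=0 f=1 e=0
t0.Δ1 d=1 a=0 c=1 b=1 clk=1 f=1 e=0
t0.Δ2 d=0 a=0 c=1 b=1 clk=1 f=1 e=0
t0.Δ3 d=0 a=1 c=1 b=1 clk=1 f=1 e=1
t0.Δ4 d=0 a=0 c=1 b=1 clk=1 f=1 e=1
t1.Δ0 d=0 a=0 c=1 b=1 clk=1 f=1 e=1
t1.Δ1 d=0 a=0 c=1 b=1 clk=0 f=1 e=1
t2.Δ0 d=0 a=0 c=1 b=1 clk=0 f=1 e=1
t2.Δ1 d=0 a=0 c=1 b=1 clk=1 f=0 e=1
t2.Δ2 d=0 a=1 c=1 b=1 clk=1 f=0 e=0
t2.Δ3 d=0 a=0 c=1 b=1 clk=1 f=0 e=0
t2.Δ4 d=0 a=0 c=1 b=0 clk=1 f=0 e=0
t2.Δ5 d=0 a=0 c=0 b=0 clk=1 f=0 e=0
t3.Δ0 d=0 a=0 c=0 b=0 clk=1 f=0 e=0
t3.Δ1 d=0 a=0 c=0 b=0 clk=0 f=0 e=0

0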